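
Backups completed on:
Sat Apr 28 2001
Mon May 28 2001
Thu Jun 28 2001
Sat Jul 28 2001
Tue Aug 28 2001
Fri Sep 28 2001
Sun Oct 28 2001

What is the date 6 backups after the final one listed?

Each date is the 28th; the gaps (30, 31, 30, 31, 31, 30) track the month lengths.
The rule is the 28th of each month.
Next: November 2001 → Wed Nov 28 2001.
Next: December 2001 → Fri Dec 28 2001.
January 2002: Mon Jan 28 2002.
Next: February 2002 → Thu Feb 28 2002.
March 2002: Thu Mar 28 2002.
April 2002: Sun Apr 28 2002.

Sun Apr 28 2002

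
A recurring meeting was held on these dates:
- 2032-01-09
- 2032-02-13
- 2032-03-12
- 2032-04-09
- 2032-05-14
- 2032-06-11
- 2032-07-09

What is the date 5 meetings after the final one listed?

These are Fridays at 28- or 35-day spacing (35, 28, 28, 35, 28, 28).
The pattern: 2nd Friday of the month.
August 2032 — 2nd Friday is 2032-08-13.
2nd Friday of September 2032: 2032-09-10.
2nd Friday of October 2032: 2032-10-08.
2nd Friday of November 2032: 2032-11-12.
December 2032 — 2nd Friday is 2032-12-10.

2032-12-10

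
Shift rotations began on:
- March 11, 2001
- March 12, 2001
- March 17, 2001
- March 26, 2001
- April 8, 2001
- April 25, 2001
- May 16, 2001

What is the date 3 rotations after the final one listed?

Intervals are 1, 5, 9, 13, 17, 21 days — an arithmetic progression with common difference 4.
Next gap: 25 days. May 16, 2001 + 25 days = June 10, 2001.
Next gap: 29 days. June 10, 2001 + 29 days = July 9, 2001.
Next gap: 33 days. July 9, 2001 + 33 days = August 11, 2001.

August 11, 2001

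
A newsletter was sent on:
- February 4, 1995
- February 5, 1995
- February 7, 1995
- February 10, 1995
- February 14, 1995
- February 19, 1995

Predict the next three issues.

February 25, 1995; March 4, 1995; March 12, 1995

Gaps: 1, 2, 3, 4, 5 days — each gap is 1 larger than the previous one.
Next gap: 6 days. February 19, 1995 + 6 days = February 25, 1995.
Next gap: 7 days. February 25, 1995 + 7 days = March 4, 1995.
Next gap: 8 days. March 4, 1995 + 8 days = March 12, 1995.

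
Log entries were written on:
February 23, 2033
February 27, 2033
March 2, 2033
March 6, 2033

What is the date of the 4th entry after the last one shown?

Gaps: 4, 3, 4 days — not constant, but cyclic with period 2.
The events fall on every Wednesday and Sunday.
Next Wednesday: March 9, 2033.
The following Sunday is March 13, 2033.
The following Wednesday is March 16, 2033.
The following Sunday is March 20, 2033.

March 20, 2033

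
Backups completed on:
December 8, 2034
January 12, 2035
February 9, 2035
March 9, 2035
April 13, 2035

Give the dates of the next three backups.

Gaps: 35, 28, 28, 35 days — a mix of 28 and 35. Every date is a Friday.
Each is the 2nd Friday of its month.
May 2035 — 2nd Friday is May 11, 2035.
2nd Friday of June 2035: June 8, 2035.
2nd Friday of July 2035: July 13, 2035.

May 11, 2035; June 8, 2035; July 13, 2035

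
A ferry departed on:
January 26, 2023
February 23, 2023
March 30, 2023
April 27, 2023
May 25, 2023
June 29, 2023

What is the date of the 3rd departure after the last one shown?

September 28, 2023

These are Thursdays with 28, 35, 28, 28, 35-day gaps.
Each is the final Thursday of its month — March 30, 2023 is past the 28th, so '4th Thursday' doesn't fit.
July 2023 ends with Thursday July 27, 2023.
August 2023 ends with Thursday August 31, 2023.
September 2023 ends with Thursday September 28, 2023.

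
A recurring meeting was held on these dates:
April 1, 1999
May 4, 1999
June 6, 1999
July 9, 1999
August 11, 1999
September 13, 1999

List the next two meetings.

October 16, 1999; November 18, 1999

Gaps between consecutive events: 33, 33, 33, 33, 33 days — a constant 33-day interval.
September 13, 1999 + 33 days = October 16, 1999.
October 16, 1999 + 33 days = November 18, 1999.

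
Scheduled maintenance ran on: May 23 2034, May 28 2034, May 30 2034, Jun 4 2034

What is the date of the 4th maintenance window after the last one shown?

Jun 18 2034

Every event lands on a Tuesday or Sunday (gaps cycle 5, 2, 5).
So the schedule is: every Tuesday and Sunday.
Next Tuesday: Jun 6 2034.
Next Sunday: Jun 11 2034.
The following Tuesday is Jun 13 2034.
Next Sunday: Jun 18 2034.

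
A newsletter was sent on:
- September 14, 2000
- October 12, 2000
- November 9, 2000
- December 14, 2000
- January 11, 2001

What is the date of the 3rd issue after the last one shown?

These are Thursdays at 28- or 35-day spacing (28, 28, 35, 28).
The pattern: 2nd Thursday of the month.
2nd Thursday of February 2001: February 8, 2001.
March 2001 — 2nd Thursday is March 8, 2001.
2nd Thursday of April 2001: April 12, 2001.

April 12, 2001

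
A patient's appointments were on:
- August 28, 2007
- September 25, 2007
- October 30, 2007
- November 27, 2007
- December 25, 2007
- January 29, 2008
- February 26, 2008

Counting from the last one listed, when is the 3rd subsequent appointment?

These are Tuesdays with 28, 35, 28, 28, 35, 28-day gaps.
Each is the final Tuesday of its month — October 30, 2007 is past the 28th, so '4th Tuesday' doesn't fit.
March 2008 ends with Tuesday March 25, 2008.
Last Tuesday of April 2008: April 29, 2008.
May 2008 ends with Tuesday May 27, 2008.

May 27, 2008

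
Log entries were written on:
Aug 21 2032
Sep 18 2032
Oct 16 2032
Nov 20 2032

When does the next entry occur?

Dec 18 2032

Gaps: 28, 28, 35 days — a mix of 28 and 35. Every date is a Saturday.
Each is the 3rd Saturday of its month.
3rd Saturday of December 2032: Dec 18 2032.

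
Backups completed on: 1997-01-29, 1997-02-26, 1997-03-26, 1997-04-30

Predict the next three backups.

These are Wednesdays with 28, 28, 35-day gaps.
Each is the final Wednesday of its month — 1997-01-29 is past the 28th, so '4th Wednesday' doesn't fit.
May 1997 ends with Wednesday 1997-05-28.
Last Wednesday of June 1997: 1997-06-25.
July 1997 ends with Wednesday 1997-07-30.

1997-05-28, 1997-06-25, 1997-07-30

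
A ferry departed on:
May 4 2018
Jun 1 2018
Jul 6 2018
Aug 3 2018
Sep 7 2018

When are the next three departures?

Gaps: 28, 35, 28, 35 days — a mix of 28 and 35. Every date is a Friday.
Each is the 1st Friday of its month.
October 2018 — 1st Friday is Oct 5 2018.
November 2018 — 1st Friday is Nov 2 2018.
1st Friday of December 2018: Dec 7 2018.

Oct 5 2018, Nov 2 2018, Dec 7 2018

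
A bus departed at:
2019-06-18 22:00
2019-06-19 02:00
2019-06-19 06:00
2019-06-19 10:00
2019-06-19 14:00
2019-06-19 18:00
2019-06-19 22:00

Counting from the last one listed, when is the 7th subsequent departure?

Gaps: 4, 4, 4, 4, 4, 4 hours — each event is 4 hours after the previous one.
2019-06-19 22:00 + 4 h = 2019-06-20 02:00.
2019-06-20 02:00 + 4 h = 2019-06-20 06:00.
2019-06-20 06:00 + 4 h = 2019-06-20 10:00.
2019-06-20 10:00 + 4 h = 2019-06-20 14:00.
2019-06-20 14:00 + 4 h = 2019-06-20 18:00.
2019-06-20 18:00 + 4 h = 2019-06-20 22:00.
2019-06-20 22:00 + 4 h = 2019-06-21 02:00.

2019-06-21 02:00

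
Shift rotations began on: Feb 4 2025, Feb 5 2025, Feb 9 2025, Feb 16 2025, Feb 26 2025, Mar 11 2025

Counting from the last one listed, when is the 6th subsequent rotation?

The spacing grows by 3 each time: 1, 4, 7, 10, 13 days.
Next gap: 16 days. Mar 11 2025 + 16 days = Mar 27 2025.
Next gap: 19 days. Mar 27 2025 + 19 days = Apr 15 2025.
Next gap: 22 days. Apr 15 2025 + 22 days = May 7 2025.
Next gap: 25 days. May 7 2025 + 25 days = Jun 1 2025.
Next gap: 28 days. Jun 1 2025 + 28 days = Jun 29 2025.
Next gap: 31 days. Jun 29 2025 + 31 days = Jul 30 2025.

Jul 30 2025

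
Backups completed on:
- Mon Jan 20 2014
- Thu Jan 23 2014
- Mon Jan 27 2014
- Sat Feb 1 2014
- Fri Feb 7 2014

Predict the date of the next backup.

Intervals are 3, 4, 5, 6 days — an arithmetic progression with common difference 1.
Next gap: 7 days. Fri Feb 7 2014 + 7 days = Fri Feb 14 2014.

Fri Feb 14 2014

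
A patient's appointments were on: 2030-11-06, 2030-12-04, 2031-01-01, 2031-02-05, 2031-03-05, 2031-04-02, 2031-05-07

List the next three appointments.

2031-06-04, 2031-07-02, 2031-08-06

These are Wednesdays at 28- or 35-day spacing (28, 28, 35, 28, 28, 35).
The pattern: 1st Wednesday of the month.
June 2031 — 1st Wednesday is 2031-06-04.
July 2031 — 1st Wednesday is 2031-07-02.
August 2031 — 1st Wednesday is 2031-08-06.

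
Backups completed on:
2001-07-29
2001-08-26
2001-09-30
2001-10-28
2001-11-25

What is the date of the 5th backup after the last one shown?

2002-04-28

These are Sundays with 28, 35, 28, 28-day gaps.
Each is the final Sunday of its month — 2001-07-29 is past the 28th, so '4th Sunday' doesn't fit.
Last Sunday of December 2001: 2001-12-30.
Last Sunday of January 2002: 2002-01-27.
Last Sunday of February 2002: 2002-02-24.
Last Sunday of March 2002: 2002-03-31.
April 2002 ends with Sunday 2002-04-28.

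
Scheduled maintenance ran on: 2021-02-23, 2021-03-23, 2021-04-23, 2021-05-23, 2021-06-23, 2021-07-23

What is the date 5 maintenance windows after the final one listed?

2021-12-23

The day-of-month is always 23 (28, 31, 30, 31, 30 days between events).
So this recurs on the 23rd of each month.
Next: August 2021 → 2021-08-23.
Next: September 2021 → 2021-09-23.
October 2021: 2021-10-23.
Next: November 2021 → 2021-11-23.
Next: December 2021 → 2021-12-23.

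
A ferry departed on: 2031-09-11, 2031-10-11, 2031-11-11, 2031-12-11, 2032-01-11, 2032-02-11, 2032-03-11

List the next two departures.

2032-04-11, 2032-05-11

The day-of-month is always 11 (30, 31, 30, 31, 31, 29 days between events).
So this recurs on the 11th of each month.
Next: April 2032 → 2032-04-11.
Next: May 2032 → 2032-05-11.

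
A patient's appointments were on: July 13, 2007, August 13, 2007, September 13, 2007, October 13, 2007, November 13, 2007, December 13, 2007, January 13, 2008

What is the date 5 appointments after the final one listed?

Gaps: 31, 31, 30, 31, 30, 31 days — not constant. Every event is on the 13th of the month.
Pattern: the 13th of each month.
February 2008: February 13, 2008.
March 2008: March 13, 2008.
Next: April 2008 → April 13, 2008.
May 2008: May 13, 2008.
Next: June 2008 → June 13, 2008.

June 13, 2008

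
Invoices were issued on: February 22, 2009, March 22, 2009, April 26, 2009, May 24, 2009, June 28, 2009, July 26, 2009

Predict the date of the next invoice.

August 23, 2009

These are Sundays at 28- or 35-day spacing (28, 35, 28, 35, 28).
The pattern: 4th Sunday of the month.
4th Sunday of August 2009: August 23, 2009.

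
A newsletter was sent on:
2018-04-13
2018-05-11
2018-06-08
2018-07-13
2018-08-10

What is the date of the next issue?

2018-09-14

These are Fridays at 28- or 35-day spacing (28, 28, 35, 28).
The pattern: 2nd Friday of the month.
2nd Friday of September 2018: 2018-09-14.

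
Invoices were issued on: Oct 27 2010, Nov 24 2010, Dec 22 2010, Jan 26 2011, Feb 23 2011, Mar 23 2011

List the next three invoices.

Apr 27 2011, May 25 2011, Jun 22 2011

These are Wednesdays at 28- or 35-day spacing (28, 28, 35, 28, 28).
The pattern: 4th Wednesday of the month.
April 2011 — 4th Wednesday is Apr 27 2011.
4th Wednesday of May 2011: May 25 2011.
June 2011 — 4th Wednesday is Jun 22 2011.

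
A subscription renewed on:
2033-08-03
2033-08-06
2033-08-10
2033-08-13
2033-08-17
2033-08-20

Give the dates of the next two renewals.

2033-08-24, 2033-08-27

Every event lands on a Wednesday or Saturday (gaps cycle 3, 4, 3, 4, 3).
So the schedule is: every Wednesday and Saturday.
The following Wednesday is 2033-08-24.
The following Saturday is 2033-08-27.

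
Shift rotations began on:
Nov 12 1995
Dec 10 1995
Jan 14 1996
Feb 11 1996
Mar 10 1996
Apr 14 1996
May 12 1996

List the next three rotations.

Gaps: 28, 35, 28, 28, 35, 28 days — a mix of 28 and 35. Every date is a Sunday.
Each is the 2nd Sunday of its month.
June 1996 — 2nd Sunday is Jun 9 1996.
July 1996 — 2nd Sunday is Jul 14 1996.
August 1996 — 2nd Sunday is Aug 11 1996.

Jun 9 1996, Jul 14 1996, Aug 11 1996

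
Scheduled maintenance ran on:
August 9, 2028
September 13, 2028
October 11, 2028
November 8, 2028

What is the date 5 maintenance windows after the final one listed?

These are Wednesdays at 28- or 35-day spacing (35, 28, 28).
The pattern: 2nd Wednesday of the month.
December 2028 — 2nd Wednesday is December 13, 2028.
2nd Wednesday of January 2029: January 10, 2029.
2nd Wednesday of February 2029: February 14, 2029.
March 2029 — 2nd Wednesday is March 14, 2029.
2nd Wednesday of April 2029: April 11, 2029.

April 11, 2029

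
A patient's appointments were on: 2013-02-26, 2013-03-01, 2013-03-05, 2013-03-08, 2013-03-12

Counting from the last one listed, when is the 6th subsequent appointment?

2013-04-02

Gaps: 3, 4, 3, 4 days — not constant, but cyclic with period 2.
The events fall on every Tuesday and Friday.
The following Friday is 2013-03-15.
The following Tuesday is 2013-03-19.
The following Friday is 2013-03-22.
The following Tuesday is 2013-03-26.
The following Friday is 2013-03-29.
Next Tuesday: 2013-04-02.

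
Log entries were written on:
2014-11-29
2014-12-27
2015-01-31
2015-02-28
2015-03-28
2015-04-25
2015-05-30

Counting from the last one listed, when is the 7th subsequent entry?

2015-12-26

These are Saturdays with 28, 35, 28, 28, 28, 35-day gaps.
Each is the final Saturday of its month — 2014-11-29 is past the 28th, so '4th Saturday' doesn't fit.
June 2015 ends with Saturday 2015-06-27.
July 2015 ends with Saturday 2015-07-25.
August 2015 ends with Saturday 2015-08-29.
Last Saturday of September 2015: 2015-09-26.
Last Saturday of October 2015: 2015-10-31.
Last Saturday of November 2015: 2015-11-28.
December 2015 ends with Saturday 2015-12-26.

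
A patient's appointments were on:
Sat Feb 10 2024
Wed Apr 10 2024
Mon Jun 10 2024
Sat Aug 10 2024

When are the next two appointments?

Thu Oct 10 2024, Tue Dec 10 2024

Each date is the 10th; the gaps (60, 61, 61) track the month lengths.
The rule is the 10th of every 2 months.
Next: October 2024 → Thu Oct 10 2024.
December 2024: Tue Dec 10 2024.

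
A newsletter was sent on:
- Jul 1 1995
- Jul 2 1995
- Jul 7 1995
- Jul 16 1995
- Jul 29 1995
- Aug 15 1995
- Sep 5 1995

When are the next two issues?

The spacing grows by 4 each time: 1, 5, 9, 13, 17, 21 days.
Next gap: 25 days. Sep 5 1995 + 25 days = Sep 30 1995.
Next gap: 29 days. Sep 30 1995 + 29 days = Oct 29 1995.

Sep 30 1995, Oct 29 1995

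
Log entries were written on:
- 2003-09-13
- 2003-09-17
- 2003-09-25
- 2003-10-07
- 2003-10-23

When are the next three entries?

2003-11-12, 2003-12-06, 2004-01-03

Gaps: 4, 8, 12, 16 days — each gap is 4 larger than the previous one.
Next gap: 20 days. 2003-10-23 + 20 days = 2003-11-12.
Next gap: 24 days. 2003-11-12 + 24 days = 2003-12-06.
Next gap: 28 days. 2003-12-06 + 28 days = 2004-01-03.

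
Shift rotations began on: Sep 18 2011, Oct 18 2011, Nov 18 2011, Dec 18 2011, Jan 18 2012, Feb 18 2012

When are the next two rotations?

Mar 18 2012, Apr 18 2012

Each date is the 18th; the gaps (30, 31, 30, 31, 31) track the month lengths.
The rule is the 18th of each month.
March 2012: Mar 18 2012.
Next: April 2012 → Apr 18 2012.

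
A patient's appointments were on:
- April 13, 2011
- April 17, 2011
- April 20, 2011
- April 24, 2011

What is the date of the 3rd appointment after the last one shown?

May 4, 2011

Gaps: 4, 3, 4 days — not constant, but cyclic with period 2.
The events fall on every Wednesday and Sunday.
Next Wednesday: April 27, 2011.
The following Sunday is May 1, 2011.
Next Wednesday: May 4, 2011.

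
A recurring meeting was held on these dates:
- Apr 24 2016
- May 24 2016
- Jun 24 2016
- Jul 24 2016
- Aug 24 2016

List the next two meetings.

Sep 24 2016, Oct 24 2016

The day-of-month is always 24 (30, 31, 30, 31 days between events).
So this recurs on the 24th of each month.
September 2016: Sep 24 2016.
October 2016: Oct 24 2016.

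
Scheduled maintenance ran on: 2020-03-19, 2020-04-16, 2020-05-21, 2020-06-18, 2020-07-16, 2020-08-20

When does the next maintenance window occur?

2020-09-17

All dates are Thursdays, 28, 35, 28, 28, 35 days apart.
Specifically, the 3rd Thursday of each month.
September 2020 — 3rd Thursday is 2020-09-17.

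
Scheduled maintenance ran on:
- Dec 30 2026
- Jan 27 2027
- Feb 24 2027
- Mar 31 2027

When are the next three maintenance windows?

These are Wednesdays with 28, 28, 35-day gaps.
Each is the final Wednesday of its month — Dec 30 2026 is past the 28th, so '4th Wednesday' doesn't fit.
Last Wednesday of April 2027: Apr 28 2027.
May 2027 ends with Wednesday May 26 2027.
June 2027 ends with Wednesday Jun 30 2027.

Apr 28 2027, May 26 2027, Jun 30 2027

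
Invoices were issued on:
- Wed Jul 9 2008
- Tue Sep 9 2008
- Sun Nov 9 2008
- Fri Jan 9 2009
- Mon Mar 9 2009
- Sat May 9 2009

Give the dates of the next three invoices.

Thu Jul 9 2009, Wed Sep 9 2009, Mon Nov 9 2009

Each date is the 9th; the gaps (62, 61, 61, 59, 61) track the month lengths.
The rule is the 9th of every 2 months.
Next: July 2009 → Thu Jul 9 2009.
Next: September 2009 → Wed Sep 9 2009.
Next: November 2009 → Mon Nov 9 2009.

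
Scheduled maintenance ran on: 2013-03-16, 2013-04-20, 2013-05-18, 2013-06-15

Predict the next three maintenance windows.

2013-07-20, 2013-08-17, 2013-09-21

All dates are Saturdays, 35, 28, 28 days apart.
Specifically, the 3rd Saturday of each month.
3rd Saturday of July 2013: 2013-07-20.
3rd Saturday of August 2013: 2013-08-17.
September 2013 — 3rd Saturday is 2013-09-21.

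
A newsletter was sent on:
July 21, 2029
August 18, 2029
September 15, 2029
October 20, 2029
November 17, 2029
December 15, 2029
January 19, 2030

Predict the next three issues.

Gaps: 28, 28, 35, 28, 28, 35 days — a mix of 28 and 35. Every date is a Saturday.
Each is the 3rd Saturday of its month.
3rd Saturday of February 2030: February 16, 2030.
3rd Saturday of March 2030: March 16, 2030.
April 2030 — 3rd Saturday is April 20, 2030.

February 16, 2030; March 16, 2030; April 20, 2030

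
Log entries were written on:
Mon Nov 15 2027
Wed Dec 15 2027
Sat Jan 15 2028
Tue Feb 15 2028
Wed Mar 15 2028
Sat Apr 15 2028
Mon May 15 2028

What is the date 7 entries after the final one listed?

Fri Dec 15 2028

Gaps: 30, 31, 31, 29, 31, 30 days — not constant. Every event is on the 15th of the month.
Pattern: the 15th of each month.
Next: June 2028 → Thu Jun 15 2028.
Next: July 2028 → Sat Jul 15 2028.
Next: August 2028 → Tue Aug 15 2028.
September 2028: Fri Sep 15 2028.
October 2028: Sun Oct 15 2028.
November 2028: Wed Nov 15 2028.
Next: December 2028 → Fri Dec 15 2028.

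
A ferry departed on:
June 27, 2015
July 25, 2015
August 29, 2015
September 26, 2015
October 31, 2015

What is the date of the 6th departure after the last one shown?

These are Saturdays with 28, 35, 28, 35-day gaps.
Each is the final Saturday of its month — August 29, 2015 is past the 28th, so '4th Saturday' doesn't fit.
Last Saturday of November 2015: November 28, 2015.
Last Saturday of December 2015: December 26, 2015.
January 2016 ends with Saturday January 30, 2016.
Last Saturday of February 2016: February 27, 2016.
March 2016 ends with Saturday March 26, 2016.
Last Saturday of April 2016: April 30, 2016.

April 30, 2016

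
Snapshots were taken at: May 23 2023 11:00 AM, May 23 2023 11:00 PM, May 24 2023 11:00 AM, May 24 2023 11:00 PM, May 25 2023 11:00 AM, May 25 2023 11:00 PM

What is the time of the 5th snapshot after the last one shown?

The interval is a steady 12 hours (12, 12, 12, 12, 12).
May 25 2023 11:00 PM + 12 h = May 26 2023 11:00 AM.
May 26 2023 11:00 AM + 12 h = May 26 2023 11:00 PM.
May 26 2023 11:00 PM + 12 h = May 27 2023 11:00 AM.
May 27 2023 11:00 AM + 12 h = May 27 2023 11:00 PM.
May 27 2023 11:00 PM + 12 h = May 28 2023 11:00 AM.

May 28 2023 11:00 AM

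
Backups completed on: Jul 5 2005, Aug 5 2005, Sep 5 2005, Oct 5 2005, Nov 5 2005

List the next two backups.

The day-of-month is always 5 (31, 31, 30, 31 days between events).
So this recurs on the 5th of each month.
Next: December 2005 → Dec 5 2005.
Next: January 2006 → Jan 5 2006.

Dec 5 2005, Jan 5 2006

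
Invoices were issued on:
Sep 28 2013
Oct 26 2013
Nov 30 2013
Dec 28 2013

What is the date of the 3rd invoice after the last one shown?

Every date is a Saturday; gaps 28, 35, 28 days.
Each is the last Saturday of its month (at least one falls on the 29th or later, ruling out '4th Saturday').
Last Saturday of January 2014: Jan 25 2014.
February 2014 ends with Saturday Feb 22 2014.
March 2014 ends with Saturday Mar 29 2014.

Mar 29 2014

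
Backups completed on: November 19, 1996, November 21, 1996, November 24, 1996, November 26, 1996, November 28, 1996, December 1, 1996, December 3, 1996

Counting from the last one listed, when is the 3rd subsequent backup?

The gap pattern 2, 3, 2, 2, 3, 2 repeats every 3 events.
These are the Tuesdays, Thursdays and Sundays of each week.
The following Thursday is December 5, 1996.
Next Sunday: December 8, 1996.
The following Tuesday is December 10, 1996.

December 10, 1996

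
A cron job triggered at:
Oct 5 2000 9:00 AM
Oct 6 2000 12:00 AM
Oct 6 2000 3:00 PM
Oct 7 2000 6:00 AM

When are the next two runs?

Spacing: 15, 15, 15 h — constant 15 h.
Oct 7 2000 6:00 AM + 15 h = Oct 7 2000 9:00 PM.
Oct 7 2000 9:00 PM + 15 h = Oct 8 2000 12:00 PM.

Oct 7 2000 9:00 PM, Oct 8 2000 12:00 PM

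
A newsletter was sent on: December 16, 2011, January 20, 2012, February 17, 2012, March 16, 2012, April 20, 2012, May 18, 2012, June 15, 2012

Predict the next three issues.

July 20, 2012; August 17, 2012; September 21, 2012

These are Fridays at 28- or 35-day spacing (35, 28, 28, 35, 28, 28).
The pattern: 3rd Friday of the month.
3rd Friday of July 2012: July 20, 2012.
3rd Friday of August 2012: August 17, 2012.
September 2012 — 3rd Friday is September 21, 2012.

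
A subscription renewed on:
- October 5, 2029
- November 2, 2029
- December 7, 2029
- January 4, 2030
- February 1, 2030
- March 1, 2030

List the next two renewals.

These are Fridays at 28- or 35-day spacing (28, 35, 28, 28, 28).
The pattern: 1st Friday of the month.
April 2030 — 1st Friday is April 5, 2030.
1st Friday of May 2030: May 3, 2030.

April 5, 2030; May 3, 2030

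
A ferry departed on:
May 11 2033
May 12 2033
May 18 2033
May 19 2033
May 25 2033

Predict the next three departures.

May 26 2033, Jun 1 2033, Jun 2 2033

Gaps: 1, 6, 1, 6 days — not constant, but cyclic with period 2.
The events fall on every Wednesday and Thursday.
Next Thursday: May 26 2033.
The following Wednesday is Jun 1 2033.
The following Thursday is Jun 2 2033.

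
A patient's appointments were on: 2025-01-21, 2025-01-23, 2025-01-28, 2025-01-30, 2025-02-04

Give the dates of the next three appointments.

Every event lands on a Tuesday or Thursday (gaps cycle 2, 5, 2, 5).
So the schedule is: every Tuesday and Thursday.
The following Thursday is 2025-02-06.
The following Tuesday is 2025-02-11.
Next Thursday: 2025-02-13.

2025-02-06, 2025-02-11, 2025-02-13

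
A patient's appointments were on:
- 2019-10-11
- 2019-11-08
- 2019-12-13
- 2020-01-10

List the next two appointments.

2020-02-14, 2020-03-13

These are Fridays at 28- or 35-day spacing (28, 35, 28).
The pattern: 2nd Friday of the month.
2nd Friday of February 2020: 2020-02-14.
2nd Friday of March 2020: 2020-03-13.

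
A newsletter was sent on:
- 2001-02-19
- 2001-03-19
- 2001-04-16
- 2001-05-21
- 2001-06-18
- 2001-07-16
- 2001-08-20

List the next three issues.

These are Mondays at 28- or 35-day spacing (28, 28, 35, 28, 28, 35).
The pattern: 3rd Monday of the month.
September 2001 — 3rd Monday is 2001-09-17.
3rd Monday of October 2001: 2001-10-15.
November 2001 — 3rd Monday is 2001-11-19.

2001-09-17, 2001-10-15, 2001-11-19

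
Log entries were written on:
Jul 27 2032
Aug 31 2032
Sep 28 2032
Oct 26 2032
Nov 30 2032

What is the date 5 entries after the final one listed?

Every date is a Tuesday; gaps 35, 28, 28, 35 days.
Each is the last Tuesday of its month (at least one falls on the 29th or later, ruling out '4th Tuesday').
Last Tuesday of December 2032: Dec 28 2032.
Last Tuesday of January 2033: Jan 25 2033.
February 2033 ends with Tuesday Feb 22 2033.
March 2033 ends with Tuesday Mar 29 2033.
April 2033 ends with Tuesday Apr 26 2033.

Apr 26 2033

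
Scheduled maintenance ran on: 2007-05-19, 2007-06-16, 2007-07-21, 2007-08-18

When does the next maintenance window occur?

2007-09-15

All dates are Saturdays, 28, 35, 28 days apart.
Specifically, the 3rd Saturday of each month.
September 2007 — 3rd Saturday is 2007-09-15.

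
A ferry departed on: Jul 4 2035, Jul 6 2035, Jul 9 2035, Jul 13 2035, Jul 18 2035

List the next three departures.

Jul 24 2035, Jul 31 2035, Aug 8 2035

Intervals are 2, 3, 4, 5 days — an arithmetic progression with common difference 1.
Next gap: 6 days. Jul 18 2035 + 6 days = Jul 24 2035.
Next gap: 7 days. Jul 24 2035 + 7 days = Jul 31 2035.
Next gap: 8 days. Jul 31 2035 + 8 days = Aug 8 2035.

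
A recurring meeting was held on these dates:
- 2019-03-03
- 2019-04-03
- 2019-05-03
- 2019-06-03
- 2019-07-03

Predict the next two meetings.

Each date is the 3rd; the gaps (31, 30, 31, 30) track the month lengths.
The rule is the 3rd of each month.
Next: August 2019 → 2019-08-03.
Next: September 2019 → 2019-09-03.

2019-08-03, 2019-09-03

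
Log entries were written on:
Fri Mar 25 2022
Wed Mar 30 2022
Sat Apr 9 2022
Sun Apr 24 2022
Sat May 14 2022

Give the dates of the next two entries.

The spacing grows by 5 each time: 5, 10, 15, 20 days.
Next gap: 25 days. Sat May 14 2022 + 25 days = Wed Jun 8 2022.
Next gap: 30 days. Wed Jun 8 2022 + 30 days = Fri Jul 8 2022.

Wed Jun 8 2022, Fri Jul 8 2022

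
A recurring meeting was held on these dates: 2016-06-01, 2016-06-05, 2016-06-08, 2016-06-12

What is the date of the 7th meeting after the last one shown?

2016-07-06

The gap pattern 4, 3, 4 repeats every 2 events.
These are the Wednesdays and Sundays of each week.
The following Wednesday is 2016-06-15.
The following Sunday is 2016-06-19.
Next Wednesday: 2016-06-22.
Next Sunday: 2016-06-26.
The following Wednesday is 2016-06-29.
Next Sunday: 2016-07-03.
The following Wednesday is 2016-07-06.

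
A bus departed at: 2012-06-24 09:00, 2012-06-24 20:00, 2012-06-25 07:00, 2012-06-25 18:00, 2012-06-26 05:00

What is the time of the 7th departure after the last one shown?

Spacing: 11, 11, 11, 11 h — constant 11 h.
2012-06-26 05:00 + 11 h = 2012-06-26 16:00.
2012-06-26 16:00 + 11 h = 2012-06-27 03:00.
2012-06-27 03:00 + 11 h = 2012-06-27 14:00.
2012-06-27 14:00 + 11 h = 2012-06-28 01:00.
2012-06-28 01:00 + 11 h = 2012-06-28 12:00.
2012-06-28 12:00 + 11 h = 2012-06-28 23:00.
2012-06-28 23:00 + 11 h = 2012-06-29 10:00.

2012-06-29 10:00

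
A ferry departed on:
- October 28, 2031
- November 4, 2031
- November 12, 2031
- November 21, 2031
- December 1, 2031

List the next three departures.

The spacing grows by 1 each time: 7, 8, 9, 10 days.
Next gap: 11 days. December 1, 2031 + 11 days = December 12, 2031.
Next gap: 12 days. December 12, 2031 + 12 days = December 24, 2031.
Next gap: 13 days. December 24, 2031 + 13 days = January 6, 2032.

December 12, 2031; December 24, 2031; January 6, 2032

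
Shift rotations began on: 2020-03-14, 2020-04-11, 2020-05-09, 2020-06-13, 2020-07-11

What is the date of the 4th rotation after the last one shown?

2020-11-14

Gaps: 28, 28, 35, 28 days — a mix of 28 and 35. Every date is a Saturday.
Each is the 2nd Saturday of its month.
2nd Saturday of August 2020: 2020-08-08.
September 2020 — 2nd Saturday is 2020-09-12.
2nd Saturday of October 2020: 2020-10-10.
November 2020 — 2nd Saturday is 2020-11-14.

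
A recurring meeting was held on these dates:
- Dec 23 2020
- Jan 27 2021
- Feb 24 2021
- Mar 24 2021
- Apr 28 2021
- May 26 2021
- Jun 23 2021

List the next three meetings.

These are Wednesdays at 28- or 35-day spacing (35, 28, 28, 35, 28, 28).
The pattern: 4th Wednesday of the month.
July 2021 — 4th Wednesday is Jul 28 2021.
4th Wednesday of August 2021: Aug 25 2021.
4th Wednesday of September 2021: Sep 22 2021.

Jul 28 2021, Aug 25 2021, Sep 22 2021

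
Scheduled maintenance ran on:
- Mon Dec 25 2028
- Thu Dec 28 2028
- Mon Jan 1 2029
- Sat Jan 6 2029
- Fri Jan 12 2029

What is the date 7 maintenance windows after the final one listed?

The spacing grows by 1 each time: 3, 4, 5, 6 days.
Next gap: 7 days. Fri Jan 12 2029 + 7 days = Fri Jan 19 2029.
Next gap: 8 days. Fri Jan 19 2029 + 8 days = Sat Jan 27 2029.
Next gap: 9 days. Sat Jan 27 2029 + 9 days = Mon Feb 5 2029.
Next gap: 10 days. Mon Feb 5 2029 + 10 days = Thu Feb 15 2029.
Next gap: 11 days. Thu Feb 15 2029 + 11 days = Mon Feb 26 2029.
Next gap: 12 days. Mon Feb 26 2029 + 12 days = Sat Mar 10 2029.
Next gap: 13 days. Sat Mar 10 2029 + 13 days = Fri Mar 23 2029.

Fri Mar 23 2029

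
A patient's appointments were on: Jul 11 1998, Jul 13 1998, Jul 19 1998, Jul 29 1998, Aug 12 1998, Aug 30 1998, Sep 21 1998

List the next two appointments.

Intervals are 2, 6, 10, 14, 18, 22 days — an arithmetic progression with common difference 4.
Next gap: 26 days. Sep 21 1998 + 26 days = Oct 17 1998.
Next gap: 30 days. Oct 17 1998 + 30 days = Nov 16 1998.

Oct 17 1998, Nov 16 1998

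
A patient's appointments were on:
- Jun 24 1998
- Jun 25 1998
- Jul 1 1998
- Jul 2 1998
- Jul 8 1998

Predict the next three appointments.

Every event lands on a Wednesday or Thursday (gaps cycle 1, 6, 1, 6).
So the schedule is: every Wednesday and Thursday.
The following Thursday is Jul 9 1998.
The following Wednesday is Jul 15 1998.
Next Thursday: Jul 16 1998.

Jul 9 1998, Jul 15 1998, Jul 16 1998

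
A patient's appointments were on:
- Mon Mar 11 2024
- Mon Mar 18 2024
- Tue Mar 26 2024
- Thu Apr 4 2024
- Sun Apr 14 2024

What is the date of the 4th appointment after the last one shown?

The spacing grows by 1 each time: 7, 8, 9, 10 days.
Next gap: 11 days. Sun Apr 14 2024 + 11 days = Thu Apr 25 2024.
Next gap: 12 days. Thu Apr 25 2024 + 12 days = Tue May 7 2024.
Next gap: 13 days. Tue May 7 2024 + 13 days = Mon May 20 2024.
Next gap: 14 days. Mon May 20 2024 + 14 days = Mon Jun 3 2024.

Mon Jun 3 2024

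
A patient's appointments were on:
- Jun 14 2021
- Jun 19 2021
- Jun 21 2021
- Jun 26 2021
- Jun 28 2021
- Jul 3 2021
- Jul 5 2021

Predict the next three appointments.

The gap pattern 5, 2, 5, 2, 5, 2 repeats every 2 events.
These are the Mondays and Saturdays of each week.
The following Saturday is Jul 10 2021.
The following Monday is Jul 12 2021.
The following Saturday is Jul 17 2021.

Jul 10 2021, Jul 12 2021, Jul 17 2021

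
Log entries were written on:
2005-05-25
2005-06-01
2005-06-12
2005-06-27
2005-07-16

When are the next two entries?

Gaps: 7, 11, 15, 19 days — each gap is 4 larger than the previous one.
Next gap: 23 days. 2005-07-16 + 23 days = 2005-08-08.
Next gap: 27 days. 2005-08-08 + 27 days = 2005-09-04.

2005-08-08, 2005-09-04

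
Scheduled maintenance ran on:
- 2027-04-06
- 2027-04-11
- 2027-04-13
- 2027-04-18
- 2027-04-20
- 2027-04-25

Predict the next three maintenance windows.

2027-04-27, 2027-05-02, 2027-05-04

Every event lands on a Tuesday or Sunday (gaps cycle 5, 2, 5, 2, 5).
So the schedule is: every Tuesday and Sunday.
Next Tuesday: 2027-04-27.
The following Sunday is 2027-05-02.
Next Tuesday: 2027-05-04.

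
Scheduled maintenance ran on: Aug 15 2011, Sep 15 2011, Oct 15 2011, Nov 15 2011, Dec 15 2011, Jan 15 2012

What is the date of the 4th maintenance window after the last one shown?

May 15 2012

Gaps: 31, 30, 31, 30, 31 days — not constant. Every event is on the 15th of the month.
Pattern: the 15th of each month.
February 2012: Feb 15 2012.
Next: March 2012 → Mar 15 2012.
Next: April 2012 → Apr 15 2012.
Next: May 2012 → May 15 2012.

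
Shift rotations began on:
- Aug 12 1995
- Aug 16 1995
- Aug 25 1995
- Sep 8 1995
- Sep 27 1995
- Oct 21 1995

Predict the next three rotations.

Nov 19 1995, Dec 23 1995, Jan 31 1996

The spacing grows by 5 each time: 4, 9, 14, 19, 24 days.
Next gap: 29 days. Oct 21 1995 + 29 days = Nov 19 1995.
Next gap: 34 days. Nov 19 1995 + 34 days = Dec 23 1995.
Next gap: 39 days. Dec 23 1995 + 39 days = Jan 31 1996.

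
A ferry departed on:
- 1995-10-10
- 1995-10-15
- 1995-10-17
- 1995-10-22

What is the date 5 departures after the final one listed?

1995-11-07

Gaps: 5, 2, 5 days — not constant, but cyclic with period 2.
The events fall on every Tuesday and Sunday.
Next Tuesday: 1995-10-24.
Next Sunday: 1995-10-29.
The following Tuesday is 1995-10-31.
Next Sunday: 1995-11-05.
The following Tuesday is 1995-11-07.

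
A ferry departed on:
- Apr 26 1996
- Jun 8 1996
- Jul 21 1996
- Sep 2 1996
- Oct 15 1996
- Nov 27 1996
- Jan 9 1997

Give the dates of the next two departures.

Feb 21 1997, Apr 5 1997

The spacing is 43, 43, 43, 43, 43, 43 days — always 43 days.
Jan 9 1997 + 43 days = Feb 21 1997.
Feb 21 1997 + 43 days = Apr 5 1997.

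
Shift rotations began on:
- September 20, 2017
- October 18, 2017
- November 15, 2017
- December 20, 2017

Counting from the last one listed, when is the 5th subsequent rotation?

May 16, 2018

These are Wednesdays at 28- or 35-day spacing (28, 28, 35).
The pattern: 3rd Wednesday of the month.
January 2018 — 3rd Wednesday is January 17, 2018.
February 2018 — 3rd Wednesday is February 21, 2018.
3rd Wednesday of March 2018: March 21, 2018.
3rd Wednesday of April 2018: April 18, 2018.
3rd Wednesday of May 2018: May 16, 2018.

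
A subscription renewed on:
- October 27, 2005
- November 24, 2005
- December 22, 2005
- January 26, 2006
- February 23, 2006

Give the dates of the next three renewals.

All dates are Thursdays, 28, 28, 35, 28 days apart.
Specifically, the 4th Thursday of each month.
4th Thursday of March 2006: March 23, 2006.
April 2006 — 4th Thursday is April 27, 2006.
4th Thursday of May 2006: May 25, 2006.

March 23, 2006; April 27, 2006; May 25, 2006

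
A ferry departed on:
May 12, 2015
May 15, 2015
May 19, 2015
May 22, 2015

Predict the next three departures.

Every event lands on a Tuesday or Friday (gaps cycle 3, 4, 3).
So the schedule is: every Tuesday and Friday.
Next Tuesday: May 26, 2015.
Next Friday: May 29, 2015.
Next Tuesday: June 2, 2015.

May 26, 2015; May 29, 2015; June 2, 2015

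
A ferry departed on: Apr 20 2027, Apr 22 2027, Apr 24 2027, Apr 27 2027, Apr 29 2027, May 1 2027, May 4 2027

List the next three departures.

May 6 2027, May 8 2027, May 11 2027

The gap pattern 2, 2, 3, 2, 2, 3 repeats every 3 events.
These are the Tuesdays, Thursdays and Saturdays of each week.
The following Thursday is May 6 2027.
The following Saturday is May 8 2027.
The following Tuesday is May 11 2027.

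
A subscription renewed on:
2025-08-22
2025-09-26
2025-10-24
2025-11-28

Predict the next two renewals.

2025-12-26, 2026-01-23

Gaps: 35, 28, 35 days — a mix of 28 and 35. Every date is a Friday.
Each is the 4th Friday of its month.
4th Friday of December 2025: 2025-12-26.
4th Friday of January 2026: 2026-01-23.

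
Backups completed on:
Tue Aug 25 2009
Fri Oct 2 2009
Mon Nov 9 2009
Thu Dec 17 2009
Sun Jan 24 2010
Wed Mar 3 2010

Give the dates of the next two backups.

Sat Apr 10 2010, Tue May 18 2010

The spacing is 38, 38, 38, 38, 38 days — always 38 days.
Wed Mar 3 2010 + 38 days = Sat Apr 10 2010.
Sat Apr 10 2010 + 38 days = Tue May 18 2010.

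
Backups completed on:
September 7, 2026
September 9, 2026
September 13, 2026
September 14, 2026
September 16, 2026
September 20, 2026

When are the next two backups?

Gaps: 2, 4, 1, 2, 4 days — not constant, but cyclic with period 3.
The events fall on every Monday, Wednesday and Sunday.
Next Monday: September 21, 2026.
Next Wednesday: September 23, 2026.

September 21, 2026; September 23, 2026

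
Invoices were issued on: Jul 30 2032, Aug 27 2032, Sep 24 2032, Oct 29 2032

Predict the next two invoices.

All Fridays; the gaps (28, 28, 35) vary with month length.
This is the last Friday of each month.
November 2032 ends with Friday Nov 26 2032.
December 2032 ends with Friday Dec 31 2032.

Nov 26 2032, Dec 31 2032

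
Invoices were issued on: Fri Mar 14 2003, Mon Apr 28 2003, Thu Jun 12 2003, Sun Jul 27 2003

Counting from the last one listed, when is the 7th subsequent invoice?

Gaps between consecutive events: 45, 45, 45 days — a constant 45-day interval.
Sun Jul 27 2003 + 45 days = Wed Sep 10 2003.
Wed Sep 10 2003 + 45 days = Sat Oct 25 2003.
Sat Oct 25 2003 + 45 days = Tue Dec 9 2003.
Tue Dec 9 2003 + 45 days = Fri Jan 23 2004.
Fri Jan 23 2004 + 45 days = Mon Mar 8 2004.
Mon Mar 8 2004 + 45 days = Thu Apr 22 2004.
Thu Apr 22 2004 + 45 days = Sun Jun 6 2004.

Sun Jun 6 2004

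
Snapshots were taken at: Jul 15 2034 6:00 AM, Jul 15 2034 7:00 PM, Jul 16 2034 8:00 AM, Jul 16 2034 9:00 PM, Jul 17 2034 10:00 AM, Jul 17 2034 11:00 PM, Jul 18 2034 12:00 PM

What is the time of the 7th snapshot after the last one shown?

Jul 22 2034 7:00 AM

Spacing: 13, 13, 13, 13, 13, 13 h — constant 13 h.
Jul 18 2034 12:00 PM + 13 h = Jul 19 2034 1:00 AM.
Jul 19 2034 1:00 AM + 13 h = Jul 19 2034 2:00 PM.
Jul 19 2034 2:00 PM + 13 h = Jul 20 2034 3:00 AM.
Jul 20 2034 3:00 AM + 13 h = Jul 20 2034 4:00 PM.
Jul 20 2034 4:00 PM + 13 h = Jul 21 2034 5:00 AM.
Jul 21 2034 5:00 AM + 13 h = Jul 21 2034 6:00 PM.
Jul 21 2034 6:00 PM + 13 h = Jul 22 2034 7:00 AM.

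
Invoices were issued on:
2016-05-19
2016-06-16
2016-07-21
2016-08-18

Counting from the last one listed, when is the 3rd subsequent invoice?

These are Thursdays at 28- or 35-day spacing (28, 35, 28).
The pattern: 3rd Thursday of the month.
September 2016 — 3rd Thursday is 2016-09-15.
3rd Thursday of October 2016: 2016-10-20.
3rd Thursday of November 2016: 2016-11-17.

2016-11-17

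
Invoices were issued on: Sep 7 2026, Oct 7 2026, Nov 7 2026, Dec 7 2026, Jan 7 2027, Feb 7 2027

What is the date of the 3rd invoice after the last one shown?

Gaps: 30, 31, 30, 31, 31 days — not constant. Every event is on the 7th of the month.
Pattern: the 7th of each month.
March 2027: Mar 7 2027.
Next: April 2027 → Apr 7 2027.
May 2027: May 7 2027.

May 7 2027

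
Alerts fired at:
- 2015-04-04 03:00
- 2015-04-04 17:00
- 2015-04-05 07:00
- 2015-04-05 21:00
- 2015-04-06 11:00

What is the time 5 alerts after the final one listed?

The interval is a steady 14 hours (14, 14, 14, 14).
2015-04-06 11:00 + 14 h = 2015-04-07 01:00.
2015-04-07 01:00 + 14 h = 2015-04-07 15:00.
2015-04-07 15:00 + 14 h = 2015-04-08 05:00.
2015-04-08 05:00 + 14 h = 2015-04-08 19:00.
2015-04-08 19:00 + 14 h = 2015-04-09 09:00.

2015-04-09 09:00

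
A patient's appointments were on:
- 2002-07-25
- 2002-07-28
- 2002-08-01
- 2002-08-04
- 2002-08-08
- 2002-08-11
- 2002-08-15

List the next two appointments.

2002-08-18, 2002-08-22

Gaps: 3, 4, 3, 4, 3, 4 days — not constant, but cyclic with period 2.
The events fall on every Thursday and Sunday.
Next Sunday: 2002-08-18.
Next Thursday: 2002-08-22.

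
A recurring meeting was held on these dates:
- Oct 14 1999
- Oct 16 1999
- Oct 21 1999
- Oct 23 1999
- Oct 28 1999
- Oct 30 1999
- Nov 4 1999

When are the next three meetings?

Nov 6 1999, Nov 11 1999, Nov 13 1999

The gap pattern 2, 5, 2, 5, 2, 5 repeats every 2 events.
These are the Thursdays and Saturdays of each week.
The following Saturday is Nov 6 1999.
The following Thursday is Nov 11 1999.
The following Saturday is Nov 13 1999.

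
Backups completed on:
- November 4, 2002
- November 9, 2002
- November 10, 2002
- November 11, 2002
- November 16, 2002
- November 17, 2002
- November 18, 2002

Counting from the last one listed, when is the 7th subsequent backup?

The gap pattern 5, 1, 1, 5, 1, 1 repeats every 3 events.
These are the Mondays, Saturdays and Sundays of each week.
Next Saturday: November 23, 2002.
The following Sunday is November 24, 2002.
The following Monday is November 25, 2002.
Next Saturday: November 30, 2002.
Next Sunday: December 1, 2002.
The following Monday is December 2, 2002.
The following Saturday is December 7, 2002.

December 7, 2002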